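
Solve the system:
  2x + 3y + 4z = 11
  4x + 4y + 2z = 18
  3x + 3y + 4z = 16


Using Cramer's rule. Expand each determinant along the first row.
D  = 2*[4*4 - 2*3] - 3*[4*4 - 2*3] + 4*[4*3 - 4*3]
  = 2*(10) - 3*(10) + 4*(0) = -10
Dx = 11*[4*4 - 2*3] - 3*[18*4 - 2*16] + 4*[18*3 - 4*16]
  = 11*(10) - 3*(40) + 4*(-10) = -50
Dy = 2*[18*4 - 2*16] - 11*[4*4 - 2*3] + 4*[4*16 - 18*3]
  = 2*(40) - 11*(10) + 4*(10) = 10
Dz = 2*[4*16 - 18*3] - 3*[4*16 - 18*3] + 11*[4*3 - 4*3]
  = 2*(10) - 3*(10) + 11*(0) = -10
x = Dx/D = -50/-10 = 5, y = Dy/D = 10/-10 = -1, z = Dz/D = -10/-10 = 1
Check eq1: (2)(5) + (3)(-1) + (4)(1) = 11 = 11 ✓
Check eq2: (4)(5) + (4)(-1) + (2)(1) = 18 = 18 ✓
Check eq3: (3)(5) + (3)(-1) + (4)(1) = 16 = 16 ✓

x = 5, y = -1, z = 1


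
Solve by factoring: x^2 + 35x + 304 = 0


We need two numbers that multiply to 304 and add to 35.
Those numbers are 16 and 19 (since 16 * 19 = 304 and 16 + 19 = 35).
So x^2 + 35x + 304 = (x + 16)(x + 19) = 0
Setting each factor to zero: x = -16 or x = -19

x = -19, x = -16


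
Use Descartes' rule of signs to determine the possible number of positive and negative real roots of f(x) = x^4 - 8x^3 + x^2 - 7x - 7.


Descartes' rule of signs:

For positive roots, count sign changes in f(x) = x^4 - 8x^3 + x^2 - 7x - 7:
Signs of coefficients: +, -, +, -, -
Number of sign changes: 3
Possible positive real roots: 3, 1

For negative roots, examine f(-x) = x^4 + 8x^3 + x^2 + 7x - 7:
Signs of coefficients: +, +, +, +, -
Number of sign changes: 1
Possible negative real roots: 1

Positive roots: 3 or 1; Negative roots: 1


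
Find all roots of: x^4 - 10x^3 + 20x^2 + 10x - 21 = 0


Let p(x) = x^4 - 10x^3 + 20x^2 + 10x - 21. By the rational root theorem (leading coefficient 1), any rational root is an integer divisor of 21: try ±1, ±2, ... in turn.
Test x = 1: value = 0 ✓, so (x - 1) is a factor.
Synthetic division by (x - 1): bring down 1; 1(1) - 10 = -9; (-9)(1) + 20 = 11; 11(1) + 10 = 21; 21(1) - 21 = 0 → quotient x^3 - 9x^2 + 11x + 21, remainder 0.
Continue with the quotient x^3 - 9x^2 + 11x + 21 (candidates must divide 21; re-test x = 1 first in case it repeats).
Test x = 1: value = 24 ≠ 0.
Test x = -1: value = 0 ✓, so (x + 1) is a factor.
Synthetic division by (x + 1): bring down 1; 1(-1) - 9 = -10; (-10)(-1) + 11 = 21; 21(-1) + 21 = 0 → quotient x^2 - 10x + 21, remainder 0.
Solve the quadratic x^2 - 10x + 21 = 0: discriminant = (-10)^2 - 4(1)(21) = 100 - 84 = 16.
sqrt(16) = 4, so x = (10 ± 4)/2: x = 7 or x = 3.
Collecting all roots found:

x = -1, x = 1, x = 3, x = 7


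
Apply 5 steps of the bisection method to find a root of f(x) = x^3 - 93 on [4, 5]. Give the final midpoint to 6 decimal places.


f(x) = x^3 - 93
f(4) = -29 < 0
f(5) = 32 > 0

Step 1: midpoint = (4.000000 + 5.000000)/2 = 4.500000
  f(4.500000) = -1.875000
  f(mid) < 0, so root is in [4.500000, 5.000000]

Step 2: midpoint = (4.500000 + 5.000000)/2 = 4.750000
  f(4.750000) = 14.171875
  f(mid) > 0, so root is in [4.500000, 4.750000]

Step 3: midpoint = (4.500000 + 4.750000)/2 = 4.625000
  f(4.625000) = 5.931641
  f(mid) > 0, so root is in [4.500000, 4.625000]

Step 4: midpoint = (4.500000 + 4.625000)/2 = 4.562500
  f(4.562500) = 1.974854
  f(mid) > 0, so root is in [4.500000, 4.562500]

Step 5: midpoint = (4.500000 + 4.562500)/2 = 4.531250
  f(4.531250) = 0.036652
  f(mid) > 0, so root is in [4.500000, 4.531250]

midpoint = 4.531250


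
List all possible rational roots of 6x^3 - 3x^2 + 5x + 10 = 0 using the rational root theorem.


Rational root theorem: possible roots are ±p/q where:
  p divides the constant term (10): p ∈ {1, 2, 5, 10}
  q divides the leading coefficient (6): q ∈ {1, 2, 3, 6}

All possible rational roots: -10, -5, -10/3, -5/2, -2, -5/3, -1, -5/6, -2/3, -1/2, -1/3, -1/6, 1/6, 1/3, 1/2, 2/3, 5/6, 1, 5/3, 2, 5/2, 10/3, 5, 10

-10, -5, -10/3, -5/2, -2, -5/3, -1, -5/6, -2/3, -1/2, -1/3, -1/6, 1/6, 1/3, 1/2, 2/3, 5/6, 1, 5/3, 2, 5/2, 10/3, 5, 10


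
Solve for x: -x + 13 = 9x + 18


Starting with: -x + 13 = 9x + 18
Move all x terms to left: (-1 - 9)x = 18 - 13
Simplify: -10x = 5
Divide both sides by -10: x = -1/2

x = -1/2


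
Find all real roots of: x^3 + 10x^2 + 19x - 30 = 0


Let p(x) = x^3 + 10x^2 + 19x - 30. By the rational root theorem (leading coefficient 1), any rational root is an integer divisor of 30: try ±1, ±2, ... in turn.
Test x = 1: value = 0 ✓, so (x - 1) is a factor.
Synthetic division by (x - 1): bring down 1; 1(1) + 10 = 11; 11(1) + 19 = 30; 30(1) - 30 = 0 → quotient x^2 + 11x + 30, remainder 0.
Solve the quadratic x^2 + 11x + 30 = 0: discriminant = 11^2 - 4(1)(30) = 121 - 120 = 1.
sqrt(1) = 1, so x = (-11 ± 1)/2: x = -5 or x = -6.

x = -6, x = -5, x = 1


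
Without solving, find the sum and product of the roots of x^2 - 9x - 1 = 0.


By Vieta's formulas for ax^2 + bx + c = 0:
  Sum of roots = -b/a
  Product of roots = c/a

Here a = 1, b = -9, c = -1
Sum = -(-9)/1 = 9
Product = -1/1 = -1

Sum = 9, Product = -1


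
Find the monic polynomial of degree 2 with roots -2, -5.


A monic polynomial with roots -2, -5 is:
p(x) = (x + 2)(x + 5)
After multiplying by (x + 2): x + 2
After multiplying by (x + 5): x^2 + 7x + 10

x^2 + 7x + 10


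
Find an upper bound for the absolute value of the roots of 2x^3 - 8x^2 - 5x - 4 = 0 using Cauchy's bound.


Cauchy's bound: all roots r satisfy |r| <= 1 + max(|a_i/a_n|) for i = 0,...,n-1
where a_n is the leading coefficient.

Coefficients: [2, -8, -5, -4]
Leading coefficient a_n = 2
Ratios |a_i/a_n|: 4, 5/2, 2
Maximum ratio: 4
Cauchy's bound: |r| <= 1 + 4 = 5

Upper bound = 5


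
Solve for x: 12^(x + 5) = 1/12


Express both sides with the same base.
1/12 = 12^(-1)
Since the bases match, equate exponents: x + 5 = -1
So x = -1 - (5) = -6

x = -6


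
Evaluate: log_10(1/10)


We need the exponent such that 10^? = 1/10
10^(-1) = 1/10^1 = 1/10
Therefore log_10(1/10) = -1

-1


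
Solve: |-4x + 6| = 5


An absolute value equation |expr| = 5 gives two cases:
Case 1: -4x + 6 = 5
  -4x = -1, so x = 1/4
Case 2: -4x + 6 = -5
  -4x = -11, so x = 11/4

x = 1/4, x = 11/4


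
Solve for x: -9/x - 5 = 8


Subtract -5 from both sides: -9/x = 13
Multiply both sides by x: -9 = 13 * x
Divide by 13: x = -9/13

x = -9/13


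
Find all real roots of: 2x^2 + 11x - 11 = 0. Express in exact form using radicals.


Using the quadratic formula: x = (-b ± sqrt(b^2 - 4ac)) / (2a)
Here a = 2, b = 11, c = -11
Discriminant = b^2 - 4ac = 11^2 - 4(2)(-11) = 121 + 88 = 209
Since discriminant = 209 > 0, there are two real roots.
x = (-11 ± sqrt(209)) / 4
Numerically: x ≈ 0.8642 or x ≈ -6.3642

x = (-11 + sqrt(209)) / 4 or x = (-11 - sqrt(209)) / 4


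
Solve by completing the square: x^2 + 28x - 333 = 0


Start: x^2 + 28x - 333 = 0
Move constant: x^2 + 28x = 333
Half of 28 is 14, squared is 196
Add 196 to both sides: x^2 + 28x + 196 = 529
(x + 14)^2 = 529
x + 14 = ±23
x = -14 + 23 = 9 or x = -14 - 23 = -37

x = -37, x = 9


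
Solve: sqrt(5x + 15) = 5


Square both sides: 5x + 15 = 5^2 = 25
5x = 25 - 15 = 10
x = 2
Check: sqrt(5*2 + 15) = sqrt(25) = 5 ✓

x = 2


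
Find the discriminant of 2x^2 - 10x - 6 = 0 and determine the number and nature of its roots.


For ax^2 + bx + c = 0, discriminant D = b^2 - 4ac
Here a = 2, b = -10, c = -6
D = (-10)^2 - 4(2)(-6) = 100 + 48 = 148

D = 148 > 0 but not a perfect square
The equation has 2 distinct real irrational roots.

Discriminant = 148, 2 distinct real irrational roots


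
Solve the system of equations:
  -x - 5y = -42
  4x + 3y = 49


Using Cramer's rule:
Determinant D = (-1)(3) - (4)(-5) = -3 + 20 = 17
Dx = (-42)(3) - (49)(-5) = -126 + 245 = 119
Dy = (-1)(49) - (4)(-42) = -49 + 168 = 119
x = Dx/D = 119/17 = 7
y = Dy/D = 119/17 = 7

x = 7, y = 7


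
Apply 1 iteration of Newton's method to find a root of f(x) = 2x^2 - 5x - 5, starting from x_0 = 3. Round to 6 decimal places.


Newton's method: x_(n+1) = x_n - f(x_n)/f'(x_n)
f(x) = 2x^2 - 5x - 5
f'(x) = 4x - 5

Iteration 1:
  f(3.000000) = -2.000000
  f'(3.000000) = 7.000000
  x_1 = 3.000000 - (-2.000000)/(7.000000) = 3.285714

x_1 = 3.285714


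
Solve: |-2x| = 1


An absolute value equation |expr| = 1 gives two cases:
Case 1: -2x = 1
  -2x = 1, so x = -1/2
Case 2: -2x = -1
  -2x = -1, so x = 1/2

x = -1/2, x = 1/2


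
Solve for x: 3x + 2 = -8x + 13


Starting with: 3x + 2 = -8x + 13
Move all x terms to left: (3 + 8)x = 13 - 2
Simplify: 11x = 11
Divide both sides by 11: x = 1

x = 1


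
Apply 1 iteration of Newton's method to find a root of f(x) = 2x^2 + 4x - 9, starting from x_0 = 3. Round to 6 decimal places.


Newton's method: x_(n+1) = x_n - f(x_n)/f'(x_n)
f(x) = 2x^2 + 4x - 9
f'(x) = 4x + 4

Iteration 1:
  f(3.000000) = 21.000000
  f'(3.000000) = 16.000000
  x_1 = 3.000000 - (21.000000)/(16.000000) = 1.687500

x_1 = 1.687500


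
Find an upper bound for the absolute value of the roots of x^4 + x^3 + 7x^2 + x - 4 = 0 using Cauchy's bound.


Cauchy's bound: all roots r satisfy |r| <= 1 + max(|a_i/a_n|) for i = 0,...,n-1
where a_n is the leading coefficient.

Coefficients: [1, 1, 7, 1, -4]
Leading coefficient a_n = 1
Ratios |a_i/a_n|: 1, 7, 1, 4
Maximum ratio: 7
Cauchy's bound: |r| <= 1 + 7 = 8

Upper bound = 8


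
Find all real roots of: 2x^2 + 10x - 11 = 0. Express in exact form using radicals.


Using the quadratic formula: x = (-b ± sqrt(b^2 - 4ac)) / (2a)
Here a = 2, b = 10, c = -11
Discriminant = b^2 - 4ac = 10^2 - 4(2)(-11) = 100 + 88 = 188
Since discriminant = 188 > 0, there are two real roots.
x = (-10 ± 2*sqrt(47)) / 4
Simplifying: x = (-5 ± sqrt(47)) / 2
Numerically: x ≈ 0.9278 or x ≈ -5.9278

x = (-5 + sqrt(47)) / 2 or x = (-5 - sqrt(47)) / 2


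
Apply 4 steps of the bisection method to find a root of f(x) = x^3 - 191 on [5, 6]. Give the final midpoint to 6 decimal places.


f(x) = x^3 - 191
f(5) = -66 < 0
f(6) = 25 > 0

Step 1: midpoint = (5.000000 + 6.000000)/2 = 5.500000
  f(5.500000) = -24.625000
  f(mid) < 0, so root is in [5.500000, 6.000000]

Step 2: midpoint = (5.500000 + 6.000000)/2 = 5.750000
  f(5.750000) = -0.890625
  f(mid) < 0, so root is in [5.750000, 6.000000]

Step 3: midpoint = (5.750000 + 6.000000)/2 = 5.875000
  f(5.875000) = 11.779297
  f(mid) > 0, so root is in [5.750000, 5.875000]

Step 4: midpoint = (5.750000 + 5.875000)/2 = 5.812500
  f(5.812500) = 5.376221
  f(mid) > 0, so root is in [5.750000, 5.812500]

midpoint = 5.812500


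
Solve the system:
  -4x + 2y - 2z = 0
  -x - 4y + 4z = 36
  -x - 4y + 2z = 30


Using Cramer's rule. Expand each determinant along the first row.
D  = (-4)*[(-4)*2 - 4*(-4)] - 2*[(-1)*2 - 4*(-1)] + (-2)*[(-1)*(-4) - (-4)*(-1)]
  = (-4)*(8) - 2*(2) + (-2)*(0) = -36
Dx = 0*[(-4)*2 - 4*(-4)] - 2*[36*2 - 4*30] + (-2)*[36*(-4) - (-4)*30]
  = 0*(8) - 2*(-48) + (-2)*(-24) = 144
Dy = (-4)*[36*2 - 4*30] - 0*[(-1)*2 - 4*(-1)] + (-2)*[(-1)*30 - 36*(-1)]
  = (-4)*(-48) - 0*(2) + (-2)*(6) = 180
Dz = (-4)*[(-4)*30 - 36*(-4)] - 2*[(-1)*30 - 36*(-1)] + 0*[(-1)*(-4) - (-4)*(-1)]
  = (-4)*(24) - 2*(6) + 0*(0) = -108
x = Dx/D = 144/-36 = -4, y = Dy/D = 180/-36 = -5, z = Dz/D = -108/-36 = 3
Check eq1: (-4)(-4) + (2)(-5) + (-2)(3) = 0 = 0 ✓
Check eq2: (-1)(-4) + (-4)(-5) + (4)(3) = 36 = 36 ✓
Check eq3: (-1)(-4) + (-4)(-5) + (2)(3) = 30 = 30 ✓

x = -4, y = -5, z = 3


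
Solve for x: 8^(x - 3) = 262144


Express both sides with the same base.
262144 = 8^6
Since the bases match, equate exponents: x - 3 = 6
So x = 6 - (-3) = 9

x = 9


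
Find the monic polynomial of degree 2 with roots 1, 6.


A monic polynomial with roots 1, 6 is:
p(x) = (x - 1)(x - 6)
After multiplying by (x - 1): x - 1
After multiplying by (x - 6): x^2 - 7x + 6

x^2 - 7x + 6


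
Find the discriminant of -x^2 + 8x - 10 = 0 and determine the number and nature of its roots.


For ax^2 + bx + c = 0, discriminant D = b^2 - 4ac
Here a = -1, b = 8, c = -10
D = (8)^2 - 4(-1)(-10) = 64 - 40 = 24

D = 24 > 0 but not a perfect square
The equation has 2 distinct real irrational roots.

Discriminant = 24, 2 distinct real irrational roots


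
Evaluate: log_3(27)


We need the exponent such that 3^? = 27
3^3 = 27
Therefore log_3(27) = 3

3


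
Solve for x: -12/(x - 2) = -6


Multiply both sides by (x - 2): -12 = -6(x - 2)
Distribute: -12 = -6x + 12
-6x = -12 - 12 = -24
x = 4

x = 4


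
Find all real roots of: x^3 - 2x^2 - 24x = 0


The constant term is 0, so x = 0 is a root. Factor out x:
  x(x^2 - 2x - 24) = 0
Solve the quadratic x^2 - 2x - 24 = 0: discriminant = (-2)^2 - 4(1)(-24) = 4 + 96 = 100.
sqrt(100) = 10, so x = (2 ± 10)/2: x = 6 or x = -4.

x = -4, x = 0, x = 6


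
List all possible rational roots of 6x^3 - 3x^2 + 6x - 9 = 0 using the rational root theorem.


Rational root theorem: possible roots are ±p/q where:
  p divides the constant term (-9): p ∈ {1, 3, 9}
  q divides the leading coefficient (6): q ∈ {1, 2, 3, 6}

All possible rational roots: -9, -9/2, -3, -3/2, -1, -1/2, -1/3, -1/6, 1/6, 1/3, 1/2, 1, 3/2, 3, 9/2, 9

-9, -9/2, -3, -3/2, -1, -1/2, -1/3, -1/6, 1/6, 1/3, 1/2, 1, 3/2, 3, 9/2, 9


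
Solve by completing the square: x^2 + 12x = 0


Start: x^2 + 12x + 0 = 0
Move constant: x^2 + 12x = 0
Half of 12 is 6, squared is 36
Add 36 to both sides: x^2 + 12x + 36 = 36
(x + 6)^2 = 36
x + 6 = ±6
x = -6 + 6 = 0 or x = -6 - 6 = -12

x = -12, x = 0


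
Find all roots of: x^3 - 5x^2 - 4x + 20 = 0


Let p(x) = x^3 - 5x^2 - 4x + 20. By the rational root theorem (leading coefficient 1), any rational root is an integer divisor of 20: try ±1, ±2, ... in turn.
Test x = 1: value = 12 ≠ 0.
Test x = -1: value = 18 ≠ 0.
Test x = 2: value = 0 ✓, so (x - 2) is a factor.
Synthetic division by (x - 2): bring down 1; 1(2) - 5 = -3; (-3)(2) - 4 = -10; (-10)(2) + 20 = 0 → quotient x^2 - 3x - 10, remainder 0.
Solve the quadratic x^2 - 3x - 10 = 0: discriminant = (-3)^2 - 4(1)(-10) = 9 + 40 = 49.
sqrt(49) = 7, so x = (3 ± 7)/2: x = 5 or x = -2.
Collecting all roots found:

x = -2, x = 2, x = 5


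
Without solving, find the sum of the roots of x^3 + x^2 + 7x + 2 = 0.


By Vieta's formulas for x^3 + bx^2 + cx + d = 0:
  r1 + r2 + r3 = -b/a = -1
  r1*r2 + r1*r3 + r2*r3 = c/a = 7
  r1*r2*r3 = -d/a = -2


Sum = -1


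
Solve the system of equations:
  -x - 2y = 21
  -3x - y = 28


Using Cramer's rule:
Determinant D = (-1)(-1) - (-3)(-2) = 1 - 6 = -5
Dx = (21)(-1) - (28)(-2) = -21 + 56 = 35
Dy = (-1)(28) - (-3)(21) = -28 + 63 = 35
x = Dx/D = 35/-5 = -7
y = Dy/D = 35/-5 = -7

x = -7, y = -7


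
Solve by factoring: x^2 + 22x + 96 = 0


We need two numbers that multiply to 96 and add to 22.
Those numbers are 6 and 16 (since 6 * 16 = 96 and 6 + 16 = 22).
So x^2 + 22x + 96 = (x + 6)(x + 16) = 0
Setting each factor to zero: x = -6 or x = -16

x = -16, x = -6


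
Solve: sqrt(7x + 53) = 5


Square both sides: 7x + 53 = 5^2 = 25
7x = 25 - 53 = -28
x = -4
Check: sqrt(7*(-4) + 53) = sqrt(25) = 5 ✓

x = -4


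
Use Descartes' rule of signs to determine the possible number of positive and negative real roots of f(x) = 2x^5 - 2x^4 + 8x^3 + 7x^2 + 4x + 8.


Descartes' rule of signs:

For positive roots, count sign changes in f(x) = 2x^5 - 2x^4 + 8x^3 + 7x^2 + 4x + 8:
Signs of coefficients: +, -, +, +, +, +
Number of sign changes: 2
Possible positive real roots: 2, 0

For negative roots, examine f(-x) = -2x^5 - 2x^4 - 8x^3 + 7x^2 - 4x + 8:
Signs of coefficients: -, -, -, +, -, +
Number of sign changes: 3
Possible negative real roots: 3, 1

Positive roots: 2 or 0; Negative roots: 3 or 1


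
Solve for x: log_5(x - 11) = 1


Convert to exponential form: x - 11 = 5^1 = 5
x = 5 + 11 = 16
Check: log_5(16 - 11) = log_5(5) = log_5(5) = 1 ✓

x = 16


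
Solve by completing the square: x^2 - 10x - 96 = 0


Start: x^2 - 10x - 96 = 0
Move constant: x^2 - 10x = 96
Half of -10 is -5, squared is 25
Add 25 to both sides: x^2 - 10x + 25 = 121
(x - 5)^2 = 121
x - 5 = ±11
x = 5 + 11 = 16 or x = 5 - 11 = -6

x = -6, x = 16


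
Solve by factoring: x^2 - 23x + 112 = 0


We need two numbers that multiply to 112 and add to -23.
Those numbers are -7 and -16 (since (-7) * (-16) = 112 and (-7) + (-16) = -23).
So x^2 - 23x + 112 = (x - 7)(x - 16) = 0
Setting each factor to zero: x = 7 or x = 16

x = 7, x = 16


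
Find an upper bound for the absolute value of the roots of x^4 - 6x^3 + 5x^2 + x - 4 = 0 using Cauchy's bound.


Cauchy's bound: all roots r satisfy |r| <= 1 + max(|a_i/a_n|) for i = 0,...,n-1
where a_n is the leading coefficient.

Coefficients: [1, -6, 5, 1, -4]
Leading coefficient a_n = 1
Ratios |a_i/a_n|: 6, 5, 1, 4
Maximum ratio: 6
Cauchy's bound: |r| <= 1 + 6 = 7

Upper bound = 7


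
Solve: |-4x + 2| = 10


An absolute value equation |expr| = 10 gives two cases:
Case 1: -4x + 2 = 10
  -4x = 8, so x = -2
Case 2: -4x + 2 = -10
  -4x = -12, so x = 3

x = -2, x = 3


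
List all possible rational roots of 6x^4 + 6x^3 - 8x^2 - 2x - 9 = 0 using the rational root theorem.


Rational root theorem: possible roots are ±p/q where:
  p divides the constant term (-9): p ∈ {1, 3, 9}
  q divides the leading coefficient (6): q ∈ {1, 2, 3, 6}

All possible rational roots: -9, -9/2, -3, -3/2, -1, -1/2, -1/3, -1/6, 1/6, 1/3, 1/2, 1, 3/2, 3, 9/2, 9

-9, -9/2, -3, -3/2, -1, -1/2, -1/3, -1/6, 1/6, 1/3, 1/2, 1, 3/2, 3, 9/2, 9


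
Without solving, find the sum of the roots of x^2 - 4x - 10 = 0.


By Vieta's formulas for ax^2 + bx + c = 0:
  Sum of roots = -b/a
  Product of roots = c/a

Here a = 1, b = -4, c = -10
Sum = -(-4)/1 = 4
Product = -10/1 = -10

Sum = 4


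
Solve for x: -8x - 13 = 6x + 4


Starting with: -8x - 13 = 6x + 4
Move all x terms to left: (-8 - 6)x = 4 + 13
Simplify: -14x = 17
Divide both sides by -14: x = -17/14

x = -17/14


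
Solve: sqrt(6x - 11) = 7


Square both sides: 6x - 11 = 7^2 = 49
6x = 49 + 11 = 60
x = 10
Check: sqrt(6*10 - 11) = sqrt(49) = 7 ✓

x = 10


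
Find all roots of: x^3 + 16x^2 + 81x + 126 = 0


Let p(x) = x^3 + 16x^2 + 81x + 126. By the rational root theorem (leading coefficient 1), any rational root is an integer divisor of 126: try ±1, ±2, ... in turn.
Test x = 1: value = 224 ≠ 0.
Test x = -1: value = 60 ≠ 0.
Test x = 2: value = 360 ≠ 0.
Test x = -2: value = 20 ≠ 0.
Test x = 3: value = 540 ≠ 0.
Test x = -3: value = 0 ✓, so (x + 3) is a factor.
Synthetic division by (x + 3): bring down 1; 1(-3) + 16 = 13; 13(-3) + 81 = 42; 42(-3) + 126 = 0 → quotient x^2 + 13x + 42, remainder 0.
Solve the quadratic x^2 + 13x + 42 = 0: discriminant = 13^2 - 4(1)(42) = 169 - 168 = 1.
sqrt(1) = 1, so x = (-13 ± 1)/2: x = -6 or x = -7.
Collecting all roots found:

x = -7, x = -6, x = -3


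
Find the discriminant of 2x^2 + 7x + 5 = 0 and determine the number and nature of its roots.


For ax^2 + bx + c = 0, discriminant D = b^2 - 4ac
Here a = 2, b = 7, c = 5
D = (7)^2 - 4(2)(5) = 49 - 40 = 9

D = 9 > 0 and is a perfect square (sqrt = 3)
The equation has 2 distinct real rational roots.

Discriminant = 9, 2 distinct real rational roots


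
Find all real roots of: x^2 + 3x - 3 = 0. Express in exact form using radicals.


Using the quadratic formula: x = (-b ± sqrt(b^2 - 4ac)) / (2a)
Here a = 1, b = 3, c = -3
Discriminant = b^2 - 4ac = 3^2 - 4(1)(-3) = 9 + 12 = 21
Since discriminant = 21 > 0, there are two real roots.
x = (-3 ± sqrt(21)) / 2
Numerically: x ≈ 0.7913 or x ≈ -3.7913

x = (-3 + sqrt(21)) / 2 or x = (-3 - sqrt(21)) / 2


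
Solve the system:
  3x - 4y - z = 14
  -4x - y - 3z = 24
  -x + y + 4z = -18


Using Cramer's rule. Expand each determinant along the first row.
D  = 3*[(-1)*4 - (-3)*1] - (-4)*[(-4)*4 - (-3)*(-1)] + (-1)*[(-4)*1 - (-1)*(-1)]
  = 3*(-1) - (-4)*(-19) + (-1)*(-5) = -74
Dx = 14*[(-1)*4 - (-3)*1] - (-4)*[24*4 - (-3)*(-18)] + (-1)*[24*1 - (-1)*(-18)]
  = 14*(-1) - (-4)*(42) + (-1)*(6) = 148
Dy = 3*[24*4 - (-3)*(-18)] - 14*[(-4)*4 - (-3)*(-1)] + (-1)*[(-4)*(-18) - 24*(-1)]
  = 3*(42) - 14*(-19) + (-1)*(96) = 296
Dz = 3*[(-1)*(-18) - 24*1] - (-4)*[(-4)*(-18) - 24*(-1)] + 14*[(-4)*1 - (-1)*(-1)]
  = 3*(-6) - (-4)*(96) + 14*(-5) = 296
x = Dx/D = 148/-74 = -2, y = Dy/D = 296/-74 = -4, z = Dz/D = 296/-74 = -4
Check eq1: (3)(-2) + (-4)(-4) + (-1)(-4) = 14 = 14 ✓
Check eq2: (-4)(-2) + (-1)(-4) + (-3)(-4) = 24 = 24 ✓
Check eq3: (-1)(-2) + (1)(-4) + (4)(-4) = -18 = -18 ✓

x = -2, y = -4, z = -4


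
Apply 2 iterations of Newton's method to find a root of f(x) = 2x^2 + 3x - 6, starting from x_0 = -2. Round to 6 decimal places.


Newton's method: x_(n+1) = x_n - f(x_n)/f'(x_n)
f(x) = 2x^2 + 3x - 6
f'(x) = 4x + 3

Iteration 1:
  f(-2.000000) = -4.000000
  f'(-2.000000) = -5.000000
  x_1 = -2.000000 - (-4.000000)/(-5.000000) = -2.800000

Iteration 2:
  f(-2.800000) = 1.280000
  f'(-2.800000) = -8.200000
  x_2 = -2.800000 - (1.280000)/(-8.200000) = -2.643902

x_2 = -2.643902


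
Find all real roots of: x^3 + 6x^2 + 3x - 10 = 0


Let p(x) = x^3 + 6x^2 + 3x - 10. By the rational root theorem (leading coefficient 1), any rational root is an integer divisor of 10: try ±1, ±2, ... in turn.
Test x = 1: value = 0 ✓, so (x - 1) is a factor.
Synthetic division by (x - 1): bring down 1; 1(1) + 6 = 7; 7(1) + 3 = 10; 10(1) - 10 = 0 → quotient x^2 + 7x + 10, remainder 0.
Solve the quadratic x^2 + 7x + 10 = 0: discriminant = 7^2 - 4(1)(10) = 49 - 40 = 9.
sqrt(9) = 3, so x = (-7 ± 3)/2: x = -2 or x = -5.

x = -5, x = -2, x = 1


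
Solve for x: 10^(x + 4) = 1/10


Express both sides with the same base.
1/10 = 10^(-1)
Since the bases match, equate exponents: x + 4 = -1
So x = -1 - (4) = -5

x = -5


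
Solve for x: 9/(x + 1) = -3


Multiply both sides by (x + 1): 9 = -3(x + 1)
Distribute: 9 = -3x - 3
-3x = 9 + 3 = 12
x = -4

x = -4


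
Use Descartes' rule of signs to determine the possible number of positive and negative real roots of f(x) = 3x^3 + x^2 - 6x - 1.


Descartes' rule of signs:

For positive roots, count sign changes in f(x) = 3x^3 + x^2 - 6x - 1:
Signs of coefficients: +, +, -, -
Number of sign changes: 1
Possible positive real roots: 1

For negative roots, examine f(-x) = -3x^3 + x^2 + 6x - 1:
Signs of coefficients: -, +, +, -
Number of sign changes: 2
Possible negative real roots: 2, 0

Positive roots: 1; Negative roots: 2 or 0


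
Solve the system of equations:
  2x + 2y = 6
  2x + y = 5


Using Cramer's rule:
Determinant D = (2)(1) - (2)(2) = 2 - 4 = -2
Dx = (6)(1) - (5)(2) = 6 - 10 = -4
Dy = (2)(5) - (2)(6) = 10 - 12 = -2
x = Dx/D = -4/-2 = 2
y = Dy/D = -2/-2 = 1

x = 2, y = 1


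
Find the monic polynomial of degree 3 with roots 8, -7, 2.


A monic polynomial with roots 8, -7, 2 is:
p(x) = (x - 8)(x + 7)(x - 2)
After multiplying by (x - 8): x - 8
After multiplying by (x + 7): x^2 - x - 56
After multiplying by (x - 2): x^3 - 3x^2 - 54x + 112

x^3 - 3x^2 - 54x + 112


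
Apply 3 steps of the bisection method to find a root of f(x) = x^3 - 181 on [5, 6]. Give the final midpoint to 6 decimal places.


f(x) = x^3 - 181
f(5) = -56 < 0
f(6) = 35 > 0

Step 1: midpoint = (5.000000 + 6.000000)/2 = 5.500000
  f(5.500000) = -14.625000
  f(mid) < 0, so root is in [5.500000, 6.000000]

Step 2: midpoint = (5.500000 + 6.000000)/2 = 5.750000
  f(5.750000) = 9.109375
  f(mid) > 0, so root is in [5.500000, 5.750000]

Step 3: midpoint = (5.500000 + 5.750000)/2 = 5.625000
  f(5.625000) = -3.021484
  f(mid) < 0, so root is in [5.625000, 5.750000]

midpoint = 5.625000


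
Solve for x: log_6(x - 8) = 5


Convert to exponential form: x - 8 = 6^5 = 7776
x = 7776 + 8 = 7784
Check: log_6(7784 - 8) = log_6(7776) = log_6(7776) = 5 ✓

x = 7784


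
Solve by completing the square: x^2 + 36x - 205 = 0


Start: x^2 + 36x - 205 = 0
Move constant: x^2 + 36x = 205
Half of 36 is 18, squared is 324
Add 324 to both sides: x^2 + 36x + 324 = 529
(x + 18)^2 = 529
x + 18 = ±23
x = -18 + 23 = 5 or x = -18 - 23 = -41

x = -41, x = 5


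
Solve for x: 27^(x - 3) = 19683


Express both sides with the same base.
19683 = 27^3
Since the bases match, equate exponents: x - 3 = 3
So x = 3 - (-3) = 6

x = 6


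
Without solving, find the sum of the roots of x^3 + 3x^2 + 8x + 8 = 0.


By Vieta's formulas for x^3 + bx^2 + cx + d = 0:
  r1 + r2 + r3 = -b/a = -3
  r1*r2 + r1*r3 + r2*r3 = c/a = 8
  r1*r2*r3 = -d/a = -8


Sum = -3


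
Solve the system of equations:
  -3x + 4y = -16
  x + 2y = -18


Using Cramer's rule:
Determinant D = (-3)(2) - (1)(4) = -6 - 4 = -10
Dx = (-16)(2) - (-18)(4) = -32 + 72 = 40
Dy = (-3)(-18) - (1)(-16) = 54 + 16 = 70
x = Dx/D = 40/-10 = -4
y = Dy/D = 70/-10 = -7

x = -4, y = -7


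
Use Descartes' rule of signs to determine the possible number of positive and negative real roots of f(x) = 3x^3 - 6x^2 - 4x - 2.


Descartes' rule of signs:

For positive roots, count sign changes in f(x) = 3x^3 - 6x^2 - 4x - 2:
Signs of coefficients: +, -, -, -
Number of sign changes: 1
Possible positive real roots: 1

For negative roots, examine f(-x) = -3x^3 - 6x^2 + 4x - 2:
Signs of coefficients: -, -, +, -
Number of sign changes: 2
Possible negative real roots: 2, 0

Positive roots: 1; Negative roots: 2 or 0


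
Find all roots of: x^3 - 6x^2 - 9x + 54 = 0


Let p(x) = x^3 - 6x^2 - 9x + 54. By the rational root theorem (leading coefficient 1), any rational root is an integer divisor of 54: try ±1, ±2, ... in turn.
Test x = 1: value = 40 ≠ 0.
Test x = -1: value = 56 ≠ 0.
Test x = 2: value = 20 ≠ 0.
Test x = -2: value = 40 ≠ 0.
Test x = 3: value = 0 ✓, so (x - 3) is a factor.
Synthetic division by (x - 3): bring down 1; 1(3) - 6 = -3; (-3)(3) - 9 = -18; (-18)(3) + 54 = 0 → quotient x^2 - 3x - 18, remainder 0.
Solve the quadratic x^2 - 3x - 18 = 0: discriminant = (-3)^2 - 4(1)(-18) = 9 + 72 = 81.
sqrt(81) = 9, so x = (3 ± 9)/2: x = 6 or x = -3.
Collecting all roots found:

x = -3, x = 3, x = 6


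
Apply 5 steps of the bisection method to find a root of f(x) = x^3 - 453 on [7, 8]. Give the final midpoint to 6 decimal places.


f(x) = x^3 - 453
f(7) = -110 < 0
f(8) = 59 > 0

Step 1: midpoint = (7.000000 + 8.000000)/2 = 7.500000
  f(7.500000) = -31.125000
  f(mid) < 0, so root is in [7.500000, 8.000000]

Step 2: midpoint = (7.500000 + 8.000000)/2 = 7.750000
  f(7.750000) = 12.484375
  f(mid) > 0, so root is in [7.500000, 7.750000]

Step 3: midpoint = (7.500000 + 7.750000)/2 = 7.625000
  f(7.625000) = -9.677734
  f(mid) < 0, so root is in [7.625000, 7.750000]

Step 4: midpoint = (7.625000 + 7.750000)/2 = 7.687500
  f(7.687500) = 1.313232
  f(mid) > 0, so root is in [7.625000, 7.687500]

Step 5: midpoint = (7.625000 + 7.687500)/2 = 7.656250
  f(7.656250) = -4.204681
  f(mid) < 0, so root is in [7.656250, 7.687500]

midpoint = 7.656250


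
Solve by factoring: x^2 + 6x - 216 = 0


We need two numbers that multiply to -216 and add to 6.
Those numbers are -12 and 18 (since (-12) * 18 = -216 and (-12) + 18 = 6).
So x^2 + 6x - 216 = (x - 12)(x + 18) = 0
Setting each factor to zero: x = 12 or x = -18

x = -18, x = 12


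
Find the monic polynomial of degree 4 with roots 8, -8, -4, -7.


A monic polynomial with roots 8, -8, -4, -7 is:
p(x) = (x - 8)(x + 8)(x + 4)(x + 7)
After multiplying by (x - 8): x - 8
After multiplying by (x + 8): x^2 - 64
After multiplying by (x + 4): x^3 + 4x^2 - 64x - 256
After multiplying by (x + 7): x^4 + 11x^3 - 36x^2 - 704x - 1792

x^4 + 11x^3 - 36x^2 - 704x - 1792


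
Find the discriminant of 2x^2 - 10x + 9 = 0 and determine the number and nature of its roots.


For ax^2 + bx + c = 0, discriminant D = b^2 - 4ac
Here a = 2, b = -10, c = 9
D = (-10)^2 - 4(2)(9) = 100 - 72 = 28

D = 28 > 0 but not a perfect square
The equation has 2 distinct real irrational roots.

Discriminant = 28, 2 distinct real irrational roots


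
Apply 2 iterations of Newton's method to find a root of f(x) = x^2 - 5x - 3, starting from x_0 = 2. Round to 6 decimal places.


Newton's method: x_(n+1) = x_n - f(x_n)/f'(x_n)
f(x) = x^2 - 5x - 3
f'(x) = 2x - 5

Iteration 1:
  f(2.000000) = -9.000000
  f'(2.000000) = -1.000000
  x_1 = 2.000000 - (-9.000000)/(-1.000000) = -7.000000

Iteration 2:
  f(-7.000000) = 81.000000
  f'(-7.000000) = -19.000000
  x_2 = -7.000000 - (81.000000)/(-19.000000) = -2.736842

x_2 = -2.736842


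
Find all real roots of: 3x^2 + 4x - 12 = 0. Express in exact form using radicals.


Using the quadratic formula: x = (-b ± sqrt(b^2 - 4ac)) / (2a)
Here a = 3, b = 4, c = -12
Discriminant = b^2 - 4ac = 4^2 - 4(3)(-12) = 16 + 144 = 160
Since discriminant = 160 > 0, there are two real roots.
x = (-4 ± 4*sqrt(10)) / 6
Simplifying: x = (-2 ± 2*sqrt(10)) / 3
Numerically: x ≈ 1.4415 or x ≈ -2.7749

x = (-2 + 2*sqrt(10)) / 3 or x = (-2 - 2*sqrt(10)) / 3


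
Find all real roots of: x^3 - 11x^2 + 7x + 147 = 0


Let p(x) = x^3 - 11x^2 + 7x + 147. By the rational root theorem (leading coefficient 1), any rational root is an integer divisor of 147: try ±1, ±2, ... in turn.
Test x = 1: value = 144 ≠ 0.
Test x = -1: value = 128 ≠ 0.
Test x = 3: value = 96 ≠ 0.
Test x = -3: value = 0 ✓, so (x + 3) is a factor.
Synthetic division by (x + 3): bring down 1; 1(-3) - 11 = -14; (-14)(-3) + 7 = 49; 49(-3) + 147 = 0 → quotient x^2 - 14x + 49, remainder 0.
Solve the quadratic x^2 - 14x + 49 = 0: discriminant = (-14)^2 - 4(1)(49) = 196 - 196 = 0.
Discriminant = 0, so a double root: x = 14/2 = 7.

x = -3, x = 7 (multiplicity 2)


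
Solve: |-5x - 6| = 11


An absolute value equation |expr| = 11 gives two cases:
Case 1: -5x - 6 = 11
  -5x = 17, so x = -17/5
Case 2: -5x - 6 = -11
  -5x = -5, so x = 1

x = -17/5, x = 1


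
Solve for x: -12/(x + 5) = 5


Multiply both sides by (x + 5): -12 = 5(x + 5)
Distribute: -12 = 5x + 25
5x = -12 - 25 = -37
x = -37/5

x = -37/5


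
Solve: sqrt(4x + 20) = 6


Square both sides: 4x + 20 = 6^2 = 36
4x = 36 - 20 = 16
x = 4
Check: sqrt(4*4 + 20) = sqrt(36) = 6 ✓

x = 4


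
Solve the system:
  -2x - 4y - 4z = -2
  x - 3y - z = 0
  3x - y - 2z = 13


Using Cramer's rule. Expand each determinant along the first row.
D  = (-2)*[(-3)*(-2) - (-1)*(-1)] - (-4)*[1*(-2) - (-1)*3] + (-4)*[1*(-1) - (-3)*3]
  = (-2)*(5) - (-4)*(1) + (-4)*(8) = -38
Dx = (-2)*[(-3)*(-2) - (-1)*(-1)] - (-4)*[0*(-2) - (-1)*13] + (-4)*[0*(-1) - (-3)*13]
  = (-2)*(5) - (-4)*(13) + (-4)*(39) = -114
Dy = (-2)*[0*(-2) - (-1)*13] - (-2)*[1*(-2) - (-1)*3] + (-4)*[1*13 - 0*3]
  = (-2)*(13) - (-2)*(1) + (-4)*(13) = -76
Dz = (-2)*[(-3)*13 - 0*(-1)] - (-4)*[1*13 - 0*3] + (-2)*[1*(-1) - (-3)*3]
  = (-2)*(-39) - (-4)*(13) + (-2)*(8) = 114
x = Dx/D = -114/-38 = 3, y = Dy/D = -76/-38 = 2, z = Dz/D = 114/-38 = -3
Check eq1: (-2)(3) + (-4)(2) + (-4)(-3) = -2 = -2 ✓
Check eq2: (1)(3) + (-3)(2) + (-1)(-3) = 0 = 0 ✓
Check eq3: (3)(3) + (-1)(2) + (-2)(-3) = 13 = 13 ✓

x = 3, y = 2, z = -3


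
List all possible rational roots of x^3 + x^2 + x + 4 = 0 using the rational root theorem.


Rational root theorem: possible roots are ±p/q where:
  p divides the constant term (4): p ∈ {1, 2, 4}
  q divides the leading coefficient (1): q ∈ {1}

All possible rational roots: -4, -2, -1, 1, 2, 4

-4, -2, -1, 1, 2, 4


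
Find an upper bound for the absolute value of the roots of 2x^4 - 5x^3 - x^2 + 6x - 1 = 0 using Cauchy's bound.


Cauchy's bound: all roots r satisfy |r| <= 1 + max(|a_i/a_n|) for i = 0,...,n-1
where a_n is the leading coefficient.

Coefficients: [2, -5, -1, 6, -1]
Leading coefficient a_n = 2
Ratios |a_i/a_n|: 5/2, 1/2, 3, 1/2
Maximum ratio: 3
Cauchy's bound: |r| <= 1 + 3 = 4

Upper bound = 4


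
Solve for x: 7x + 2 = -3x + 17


Starting with: 7x + 2 = -3x + 17
Move all x terms to left: (7 + 3)x = 17 - 2
Simplify: 10x = 15
Divide both sides by 10: x = 3/2

x = 3/2


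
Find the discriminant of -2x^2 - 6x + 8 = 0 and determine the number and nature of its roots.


For ax^2 + bx + c = 0, discriminant D = b^2 - 4ac
Here a = -2, b = -6, c = 8
D = (-6)^2 - 4(-2)(8) = 36 + 64 = 100

D = 100 > 0 and is a perfect square (sqrt = 10)
The equation has 2 distinct real rational roots.

Discriminant = 100, 2 distinct real rational roots


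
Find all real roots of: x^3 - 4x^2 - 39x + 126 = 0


Let p(x) = x^3 - 4x^2 - 39x + 126. By the rational root theorem (leading coefficient 1), any rational root is an integer divisor of 126: try ±1, ±2, ... in turn.
Test x = 1: value = 84 ≠ 0.
Test x = -1: value = 160 ≠ 0.
Test x = 2: value = 40 ≠ 0.
Test x = -2: value = 180 ≠ 0.
Test x = 3: value = 0 ✓, so (x - 3) is a factor.
Synthetic division by (x - 3): bring down 1; 1(3) - 4 = -1; (-1)(3) - 39 = -42; (-42)(3) + 126 = 0 → quotient x^2 - x - 42, remainder 0.
Solve the quadratic x^2 - x - 42 = 0: discriminant = (-1)^2 - 4(1)(-42) = 1 + 168 = 169.
sqrt(169) = 13, so x = (1 ± 13)/2: x = 7 or x = -6.

x = -6, x = 3, x = 7


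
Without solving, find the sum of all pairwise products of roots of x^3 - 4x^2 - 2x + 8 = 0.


By Vieta's formulas for x^3 + bx^2 + cx + d = 0:
  r1 + r2 + r3 = -b/a = 4
  r1*r2 + r1*r3 + r2*r3 = c/a = -2
  r1*r2*r3 = -d/a = -8


Sum of pairwise products = -2


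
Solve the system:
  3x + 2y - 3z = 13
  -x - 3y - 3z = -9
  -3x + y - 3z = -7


Using Cramer's rule. Expand each determinant along the first row.
D  = 3*[(-3)*(-3) - (-3)*1] - 2*[(-1)*(-3) - (-3)*(-3)] + (-3)*[(-1)*1 - (-3)*(-3)]
  = 3*(12) - 2*(-6) + (-3)*(-10) = 78
Dx = 13*[(-3)*(-3) - (-3)*1] - 2*[(-9)*(-3) - (-3)*(-7)] + (-3)*[(-9)*1 - (-3)*(-7)]
  = 13*(12) - 2*(6) + (-3)*(-30) = 234
Dy = 3*[(-9)*(-3) - (-3)*(-7)] - 13*[(-1)*(-3) - (-3)*(-3)] + (-3)*[(-1)*(-7) - (-9)*(-3)]
  = 3*(6) - 13*(-6) + (-3)*(-20) = 156
Dz = 3*[(-3)*(-7) - (-9)*1] - 2*[(-1)*(-7) - (-9)*(-3)] + 13*[(-1)*1 - (-3)*(-3)]
  = 3*(30) - 2*(-20) + 13*(-10) = 0
x = Dx/D = 234/78 = 3, y = Dy/D = 156/78 = 2, z = Dz/D = 0/78 = 0
Check eq1: (3)(3) + (2)(2) + (-3)(0) = 13 = 13 ✓
Check eq2: (-1)(3) + (-3)(2) + (-3)(0) = -9 = -9 ✓
Check eq3: (-3)(3) + (1)(2) + (-3)(0) = -7 = -7 ✓

x = 3, y = 2, z = 0


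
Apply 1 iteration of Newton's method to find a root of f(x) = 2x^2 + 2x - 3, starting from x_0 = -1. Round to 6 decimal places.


Newton's method: x_(n+1) = x_n - f(x_n)/f'(x_n)
f(x) = 2x^2 + 2x - 3
f'(x) = 4x + 2

Iteration 1:
  f(-1.000000) = -3.000000
  f'(-1.000000) = -2.000000
  x_1 = -1.000000 - (-3.000000)/(-2.000000) = -2.500000

x_1 = -2.500000


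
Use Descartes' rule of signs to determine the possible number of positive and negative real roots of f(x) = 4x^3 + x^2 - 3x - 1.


Descartes' rule of signs:

For positive roots, count sign changes in f(x) = 4x^3 + x^2 - 3x - 1:
Signs of coefficients: +, +, -, -
Number of sign changes: 1
Possible positive real roots: 1

For negative roots, examine f(-x) = -4x^3 + x^2 + 3x - 1:
Signs of coefficients: -, +, +, -
Number of sign changes: 2
Possible negative real roots: 2, 0

Positive roots: 1; Negative roots: 2 or 0


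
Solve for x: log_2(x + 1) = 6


Convert to exponential form: x + 1 = 2^6 = 64
x = 64 - 1 = 63
Check: log_2(63 + 1) = log_2(64) = log_2(64) = 6 ✓

x = 63


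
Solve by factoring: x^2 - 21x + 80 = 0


We need two numbers that multiply to 80 and add to -21.
Those numbers are -16 and -5 (since (-16) * (-5) = 80 and (-16) + (-5) = -21).
So x^2 - 21x + 80 = (x - 16)(x - 5) = 0
Setting each factor to zero: x = 16 or x = 5

x = 5, x = 16


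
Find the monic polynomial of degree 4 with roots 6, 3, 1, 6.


A monic polynomial with roots 6, 3, 1, 6 is:
p(x) = (x - 6)(x - 3)(x - 1)(x - 6)
After multiplying by (x - 6): x - 6
After multiplying by (x - 3): x^2 - 9x + 18
After multiplying by (x - 1): x^3 - 10x^2 + 27x - 18
After multiplying by (x - 6): x^4 - 16x^3 + 87x^2 - 180x + 108

x^4 - 16x^3 + 87x^2 - 180x + 108


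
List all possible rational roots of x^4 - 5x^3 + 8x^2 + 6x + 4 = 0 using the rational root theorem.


Rational root theorem: possible roots are ±p/q where:
  p divides the constant term (4): p ∈ {1, 2, 4}
  q divides the leading coefficient (1): q ∈ {1}

All possible rational roots: -4, -2, -1, 1, 2, 4

-4, -2, -1, 1, 2, 4


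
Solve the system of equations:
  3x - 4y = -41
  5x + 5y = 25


Using Cramer's rule:
Determinant D = (3)(5) - (5)(-4) = 15 + 20 = 35
Dx = (-41)(5) - (25)(-4) = -205 + 100 = -105
Dy = (3)(25) - (5)(-41) = 75 + 205 = 280
x = Dx/D = -105/35 = -3
y = Dy/D = 280/35 = 8

x = -3, y = 8


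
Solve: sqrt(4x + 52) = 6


Square both sides: 4x + 52 = 6^2 = 36
4x = 36 - 52 = -16
x = -4
Check: sqrt(4*(-4) + 52) = sqrt(36) = 6 ✓

x = -4


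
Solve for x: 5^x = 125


Express both sides with the same base.
125 = 5^3
Since the bases match: x = 3

x = 3


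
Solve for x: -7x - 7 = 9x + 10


Starting with: -7x - 7 = 9x + 10
Move all x terms to left: (-7 - 9)x = 10 + 7
Simplify: -16x = 17
Divide both sides by -16: x = -17/16

x = -17/16


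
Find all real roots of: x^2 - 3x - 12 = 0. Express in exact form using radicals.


Using the quadratic formula: x = (-b ± sqrt(b^2 - 4ac)) / (2a)
Here a = 1, b = -3, c = -12
Discriminant = b^2 - 4ac = (-3)^2 - 4(1)(-12) = 9 + 48 = 57
Since discriminant = 57 > 0, there are two real roots.
x = (3 ± sqrt(57)) / 2
Numerically: x ≈ 5.2749 or x ≈ -2.2749

x = (3 + sqrt(57)) / 2 or x = (3 - sqrt(57)) / 2


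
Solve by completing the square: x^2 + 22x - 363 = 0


Start: x^2 + 22x - 363 = 0
Move constant: x^2 + 22x = 363
Half of 22 is 11, squared is 121
Add 121 to both sides: x^2 + 22x + 121 = 484
(x + 11)^2 = 484
x + 11 = ±22
x = -11 + 22 = 11 or x = -11 - 22 = -33

x = -33, x = 11


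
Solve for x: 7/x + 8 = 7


Subtract 8 from both sides: 7/x = -1
Multiply both sides by x: 7 = -1 * x
Divide by -1: x = -7

x = -7


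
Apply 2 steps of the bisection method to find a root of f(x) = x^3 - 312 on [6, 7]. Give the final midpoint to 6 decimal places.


f(x) = x^3 - 312
f(6) = -96 < 0
f(7) = 31 > 0

Step 1: midpoint = (6.000000 + 7.000000)/2 = 6.500000
  f(6.500000) = -37.375000
  f(mid) < 0, so root is in [6.500000, 7.000000]

Step 2: midpoint = (6.500000 + 7.000000)/2 = 6.750000
  f(6.750000) = -4.453125
  f(mid) < 0, so root is in [6.750000, 7.000000]

midpoint = 6.750000


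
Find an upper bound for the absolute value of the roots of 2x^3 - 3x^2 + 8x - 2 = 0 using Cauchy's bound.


Cauchy's bound: all roots r satisfy |r| <= 1 + max(|a_i/a_n|) for i = 0,...,n-1
where a_n is the leading coefficient.

Coefficients: [2, -3, 8, -2]
Leading coefficient a_n = 2
Ratios |a_i/a_n|: 3/2, 4, 1
Maximum ratio: 4
Cauchy's bound: |r| <= 1 + 4 = 5

Upper bound = 5


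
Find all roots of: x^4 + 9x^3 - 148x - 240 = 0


Let p(x) = x^4 + 9x^3 - 148x - 240. By the rational root theorem (leading coefficient 1), any rational root is an integer divisor of 240: try ±1, ±2, ... in turn.
Test x = 1: value = -378 ≠ 0.
Test x = -1: value = -100 ≠ 0.
Test x = 2: value = -448 ≠ 0.
Test x = -2: value = 0 ✓, so (x + 2) is a factor.
Synthetic division by (x + 2): bring down 1; 1(-2) + 9 = 7; 7(-2) + 0 = -14; (-14)(-2) - 148 = -120; (-120)(-2) - 240 = 0 → quotient x^3 + 7x^2 - 14x - 120, remainder 0.
Continue with the quotient x^3 + 7x^2 - 14x - 120 (candidates must divide 120; re-test x = -2 first in case it repeats).
Test x = -2: value = -72 ≠ 0.
Test x = 3: value = -72 ≠ 0.
Test x = -3: value = -42 ≠ 0.
Test x = 4: value = 0 ✓, so (x - 4) is a factor.
Synthetic division by (x - 4): bring down 1; 1(4) + 7 = 11; 11(4) - 14 = 30; 30(4) - 120 = 0 → quotient x^2 + 11x + 30, remainder 0.
Solve the quadratic x^2 + 11x + 30 = 0: discriminant = 11^2 - 4(1)(30) = 121 - 120 = 1.
sqrt(1) = 1, so x = (-11 ± 1)/2: x = -5 or x = -6.
Collecting all roots found:

x = -6, x = -5, x = -2, x = 4


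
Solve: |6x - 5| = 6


An absolute value equation |expr| = 6 gives two cases:
Case 1: 6x - 5 = 6
  6x = 11, so x = 11/6
Case 2: 6x - 5 = -6
  6x = -1, so x = -1/6

x = -1/6, x = 11/6


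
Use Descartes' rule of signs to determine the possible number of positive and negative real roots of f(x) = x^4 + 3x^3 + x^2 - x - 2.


Descartes' rule of signs:

For positive roots, count sign changes in f(x) = x^4 + 3x^3 + x^2 - x - 2:
Signs of coefficients: +, +, +, -, -
Number of sign changes: 1
Possible positive real roots: 1

For negative roots, examine f(-x) = x^4 - 3x^3 + x^2 + x - 2:
Signs of coefficients: +, -, +, +, -
Number of sign changes: 3
Possible negative real roots: 3, 1

Positive roots: 1; Negative roots: 3 or 1
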